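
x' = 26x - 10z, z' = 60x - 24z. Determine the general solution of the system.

x(t) = -K_1e^(6t) - K_2e^(-4t), z(t) = -2K_1e^(6t) - 3K_2e^(-4t)

Coefficient matrix A = [[26, -10], [60, -24]].
Characteristic polynomial det(A - λI) = λ^2 - 2λ - 24 = 0.
Eigenvalues λ = 6, -4.
For λ=6: (A-λI) row 1 is [20, -10], so an eigenvector is (-1, -2).
For λ=-4: (A-λI) row 1 is [30, -10], so an eigenvector is (-1, -3).
General solution: K_1e^(6t)(-1,-2) + K_2e^(-4t)(-1,-3).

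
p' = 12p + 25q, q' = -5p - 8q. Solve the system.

Coefficient matrix A = [[12, 25], [-5, -8]].
Characteristic polynomial det(A - λI) = λ^2 - 4λ + 29 = 0.
Eigenvalues λ = 2 ± 5i (complex conjugate pair).
For λ=2+5i: an eigenvector is (-1,0) - i(-2,1) = (-1 + 2i, 0 - i).
A real fundamental pair from Re and Im of e^((2+5i)t)v: X_1 = e^(2t)(cos(5t)·(-1,0) + sin(5t)·(-2,1)), X_2 = e^(2t)(sin(5t)·(-1,0) - cos(5t)·(-2,1)).
General solution: c_1X_1 + c_2X_2.

p(t) = -2c_1e^(2t)sin(5t) - c_1e^(2t)cos(5t) - c_2e^(2t)sin(5t) + 2c_2e^(2t)cos(5t), q(t) = c_1e^(2t)sin(5t) - c_2e^(2t)cos(5t)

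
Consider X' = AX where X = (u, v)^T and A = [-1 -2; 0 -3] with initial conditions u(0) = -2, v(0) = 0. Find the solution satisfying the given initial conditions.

u(t) = -2e^(-t), v(t) = 0

Coefficient matrix A = [[-1, -2], [0, -3]].
Characteristic polynomial det(A - λI) = λ^2 + 4λ + 3 = 0.
Eigenvalues λ = -1, -3.
For λ=-1: (A-λI) row 1 is [0, -2], so an eigenvector is (1, 0).
For λ=-3: (A-λI) row 1 is [2, -2], so an eigenvector is (-1, -1).
General solution: c_1e^(-t)(1,0) + c_2e^(-3t)(-1,-1).
Applying u(0)=-2, v(0)=0 gives c_1=-2, c_2=0.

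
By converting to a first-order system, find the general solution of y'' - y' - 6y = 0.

Let x_1 = y, x_2 = y'. Then x_1' = x_2 and x_2' = 6x_1 + x_2.
A = [[0,1],[6,1]]; det(A-λI) = λ^2 - λ - 6.
Eigenvalues λ = -2, 3 with eigenvectors (1,-2), (1,3).

y(t) = K_1e^(-2t) + K_2e^(3t)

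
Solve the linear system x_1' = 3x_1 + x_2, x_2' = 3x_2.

Coefficient matrix A = [[3, 1], [0, 3]].
Characteristic polynomial det(A - λI) = λ^2 - 6λ + 9 = 0.
Single eigenvalue λ = 3 with algebraic multiplicity 2.
Eigenvector v = (1,0); generalized eigenvector w with (A-λI)w=v is (-1,1).
General solution: e^(3t)[c_1·v + c_2·(t·v + w)].

x_1(t) = c_1e^(3t) + c_2te^(3t) - c_2e^(3t), x_2(t) = c_2e^(3t)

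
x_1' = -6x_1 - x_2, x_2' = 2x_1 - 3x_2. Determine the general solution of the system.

x_1(t) = -C_1e^(-5t) - C_2e^(-4t), x_2(t) = C_1e^(-5t) + 2C_2e^(-4t)

Coefficient matrix A = [[-6, -1], [2, -3]].
Characteristic polynomial det(A - λI) = λ^2 + 9λ + 20 = 0.
Eigenvalues λ = -5, -4.
For λ=-5: (A-λI) row 1 is [-1, -1], so an eigenvector is (-1, 1).
For λ=-4: (A-λI) row 1 is [-2, -1], so an eigenvector is (-1, 2).
General solution: C_1e^(-5t)(-1,1) + C_2e^(-4t)(-1,2).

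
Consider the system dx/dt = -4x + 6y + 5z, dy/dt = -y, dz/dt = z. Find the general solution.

Coefficient matrix A = [[-4, 6, 5], [0, -1, 0], [0, 0, 1]].
det(A - λI) = 0 gives eigenvalues λ = -4, -1, 1.
For λ=-4: eigenvector (1,0,0).
For λ=-1: eigenvector (2,1,0).
For λ=1: eigenvector (1,0,1).
General solution: K_1e^(-4t)(1,0,0) + K_2e^(-t)(2,1,0) + K_3e^(t)(1,0,1).

x(t) = K_1e^(-4t) + 2K_2e^(-t) + K_3e^(t), y(t) = K_2e^(-t), z(t) = K_3e^(t)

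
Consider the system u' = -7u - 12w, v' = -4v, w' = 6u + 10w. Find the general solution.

Coefficient matrix A = [[-7, 0, -12], [0, -4, 0], [6, 0, 10]].
det(A - λI) = 0 gives eigenvalues λ = 1, 2, -4.
For λ=1: eigenvector (3,0,-2).
For λ=2: eigenvector (-4,0,3).
For λ=-4: eigenvector (0,1,0).
General solution: C_1e^(t)(3,0,-2) + C_2e^(2t)(-4,0,3) + C_3e^(-4t)(0,1,0).

u(t) = 3C_1e^(t) - 4C_2e^(2t), v(t) = C_3e^(-4t), w(t) = -2C_1e^(t) + 3C_2e^(2t)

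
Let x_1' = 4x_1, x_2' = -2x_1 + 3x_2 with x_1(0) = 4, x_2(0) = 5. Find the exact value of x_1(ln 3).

A = [[4,0],[-2,3]]; eigenvalues λ = 4, 3.
Eigenvectors: (1,-2) for λ=4, (0,1) for λ=3.
From the initial condition, c_1 = 4, c_2 = 13.
x_1(ln 3) = (4)(3^4)(1) + (13)(3^3)(0) = 324.

324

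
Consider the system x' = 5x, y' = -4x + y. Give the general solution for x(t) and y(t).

Coefficient matrix A = [[5, 0], [-4, 1]].
Characteristic polynomial det(A - λI) = λ^2 - 6λ + 5 = 0.
Eigenvalues λ = 1, 5.
For λ=1: (A-λI) row 1 is [4, 0], so an eigenvector is (0, -1).
For λ=5: (A-λI) row 2 is [-4, -4], so an eigenvector is (-1, 1).
General solution: K_1e^(t)(0,-1) + K_2e^(5t)(-1,1).

x(t) = -K_2e^(5t), y(t) = -K_1e^(t) + K_2e^(5t)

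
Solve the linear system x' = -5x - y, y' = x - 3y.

x(t) = -K_1e^(-4t) - K_2te^(-4t) + K_2e^(-4t), y(t) = K_1e^(-4t) + K_2te^(-4t)

Coefficient matrix A = [[-5, -1], [1, -3]].
Characteristic polynomial det(A - λI) = λ^2 + 8λ + 16 = 0.
Single eigenvalue λ = -4 with algebraic multiplicity 2.
Eigenvector v = (-1,1); generalized eigenvector w with (A-λI)w=v is (1,0).
General solution: e^(-4t)[K_1·v + K_2·(t·v + w)].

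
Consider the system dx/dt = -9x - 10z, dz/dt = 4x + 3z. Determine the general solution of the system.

x(t) = C_1e^(-3t)sin(2t) - 2C_1e^(-3t)cos(2t) - 2C_2e^(-3t)sin(2t) - C_2e^(-3t)cos(2t), z(t) = -C_1e^(-3t)sin(2t) + C_1e^(-3t)cos(2t) + C_2e^(-3t)sin(2t) + C_2e^(-3t)cos(2t)

Coefficient matrix A = [[-9, -10], [4, 3]].
Characteristic polynomial det(A - λI) = λ^2 + 6λ + 13 = 0.
Eigenvalues λ = -3 ± 2i (complex conjugate pair).
For λ=-3+2i: an eigenvector is (-2,1) - i(1,-1) = (-2 - i, 1 + i).
A real fundamental pair from Re and Im of e^((-3+2i)t)v: X_1 = e^(-3t)(cos(2t)·(-2,1) + sin(2t)·(1,-1)), X_2 = e^(-3t)(sin(2t)·(-2,1) - cos(2t)·(1,-1)).
General solution: C_1X_1 + C_2X_2.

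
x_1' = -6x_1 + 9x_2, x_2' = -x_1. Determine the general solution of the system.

x_1(t) = -3K_1e^(-3t) - 3K_2te^(-3t) - 2K_2e^(-3t), x_2(t) = -K_1e^(-3t) - K_2te^(-3t) - K_2e^(-3t)

Coefficient matrix A = [[-6, 9], [-1, 0]].
Characteristic polynomial det(A - λI) = λ^2 + 6λ + 9 = 0.
Single eigenvalue λ = -3 with algebraic multiplicity 2.
Eigenvector v = (-3,-1); generalized eigenvector w with (A-λI)w=v is (-2,-1).
General solution: e^(-3t)[K_1·v + K_2·(t·v + w)].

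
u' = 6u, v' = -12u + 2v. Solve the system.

Coefficient matrix A = [[6, 0], [-12, 2]].
Characteristic polynomial det(A - λI) = λ^2 - 8λ + 12 = 0.
Eigenvalues λ = 2, 6.
For λ=2: (A-λI) row 1 is [4, 0], so an eigenvector is (0, -1).
For λ=6: (A-λI) row 2 is [-12, -4], so an eigenvector is (1, -3).
General solution: c_1e^(2t)(0,-1) + c_2e^(6t)(1,-3).

u(t) = c_2e^(6t), v(t) = -c_1e^(2t) - 3c_2e^(6t)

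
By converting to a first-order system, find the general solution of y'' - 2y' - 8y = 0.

y(t) = c_1e^(4t) + c_2e^(-2t)

Let x_1 = y, x_2 = y'. Then x_1' = x_2 and x_2' = 8x_1 + 2x_2.
A = [[0,1],[8,2]]; det(A-λI) = λ^2 - 2λ - 8.
Eigenvalues λ = 4, -2 with eigenvectors (1,4), (1,-2).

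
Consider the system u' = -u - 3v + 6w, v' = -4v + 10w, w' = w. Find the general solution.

u(t) = c_1e^(-4t) - c_3e^(-t), v(t) = c_1e^(-4t) + 2c_2e^(t), w(t) = c_2e^(t)

Coefficient matrix A = [[-1, -3, 6], [0, -4, 10], [0, 0, 1]].
det(A - λI) = 0 gives eigenvalues λ = -4, 1, -1.
For λ=-4: eigenvector (1,1,0).
For λ=1: eigenvector (0,2,1).
For λ=-1: eigenvector (-1,0,0).
General solution: c_1e^(-4t)(1,1,0) + c_2e^(t)(0,2,1) + c_3e^(-t)(-1,0,0).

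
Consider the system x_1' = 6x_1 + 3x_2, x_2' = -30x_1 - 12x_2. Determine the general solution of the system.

Coefficient matrix A = [[6, 3], [-30, -12]].
Characteristic polynomial det(A - λI) = λ^2 + 6λ + 18 = 0.
Eigenvalues λ = -3 ± 3i (complex conjugate pair).
For λ=-3+3i: an eigenvector is (0,1) - i(1,-3) = (0 - i, 1 + 3i).
A real fundamental pair from Re and Im of e^((-3+3i)t)v: X_1 = e^(-3t)(cos(3t)·(0,1) + sin(3t)·(1,-3)), X_2 = e^(-3t)(sin(3t)·(0,1) - cos(3t)·(1,-3)).
General solution: C_1X_1 + C_2X_2.

x_1(t) = C_1e^(-3t)sin(3t) - C_2e^(-3t)cos(3t), x_2(t) = -3C_1e^(-3t)sin(3t) + C_1e^(-3t)cos(3t) + C_2e^(-3t)sin(3t) + 3C_2e^(-3t)cos(3t)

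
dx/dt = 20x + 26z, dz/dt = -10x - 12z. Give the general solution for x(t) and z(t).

Coefficient matrix A = [[20, 26], [-10, -12]].
Characteristic polynomial det(A - λI) = λ^2 - 8λ + 20 = 0.
Eigenvalues λ = 4 ± 2i (complex conjugate pair).
For λ=4+2i: an eigenvector is (3,-2) - i(-2,1) = (3 + 2i, -2 - i).
A real fundamental pair from Re and Im of e^((4+2i)t)v: X_1 = e^(4t)(cos(2t)·(3,-2) + sin(2t)·(-2,1)), X_2 = e^(4t)(sin(2t)·(3,-2) - cos(2t)·(-2,1)).
General solution: c_1X_1 + c_2X_2.

x(t) = -2c_1e^(4t)sin(2t) + 3c_1e^(4t)cos(2t) + 3c_2e^(4t)sin(2t) + 2c_2e^(4t)cos(2t), z(t) = c_1e^(4t)sin(2t) - 2c_1e^(4t)cos(2t) - 2c_2e^(4t)sin(2t) - c_2e^(4t)cos(2t)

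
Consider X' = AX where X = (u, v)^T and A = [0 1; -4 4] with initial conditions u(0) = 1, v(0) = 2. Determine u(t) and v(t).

Coefficient matrix A = [[0, 1], [-4, 4]].
Characteristic polynomial det(A - λI) = λ^2 - 4λ + 4 = 0.
Single eigenvalue λ = 2 with algebraic multiplicity 2.
Eigenvector v = (1,2); generalized eigenvector w with (A-λI)w=v is (0,1).
General solution: e^(2t)[C_1·v + C_2·(t·v + w)].
Applying u(0)=1, v(0)=2 gives C_1=1, C_2=0.

u(t) = e^(2t), v(t) = 2e^(2t)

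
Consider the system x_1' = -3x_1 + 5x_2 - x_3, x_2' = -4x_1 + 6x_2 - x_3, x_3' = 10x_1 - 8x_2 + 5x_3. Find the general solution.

x_1(t) = 2K_1e^(t) + K_2e^(3t) - K_3e^(4t), x_2(t) = K_1e^(t) + K_2e^(3t) - K_3e^(4t), x_3(t) = -3K_1e^(t) - K_2e^(3t) + 2K_3e^(4t)

Coefficient matrix A = [[-3, 5, -1], [-4, 6, -1], [10, -8, 5]].
det(A - λI) = 0 gives eigenvalues λ = 1, 3, 4.
For λ=1: eigenvector (2,1,-3).
For λ=3: eigenvector (1,1,-1).
For λ=4: eigenvector (-1,-1,2).
General solution: K_1e^(t)(2,1,-3) + K_2e^(3t)(1,1,-1) + K_3e^(4t)(-1,-1,2).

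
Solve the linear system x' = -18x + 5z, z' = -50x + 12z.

Coefficient matrix A = [[-18, 5], [-50, 12]].
Characteristic polynomial det(A - λI) = λ^2 + 6λ + 34 = 0.
Eigenvalues λ = -3 ± 5i (complex conjugate pair).
For λ=-3+5i: an eigenvector is (0,1) - i(1,3) = (0 - i, 1 - 3i).
A real fundamental pair from Re and Im of e^((-3+5i)t)v: X_1 = e^(-3t)(cos(5t)·(0,1) + sin(5t)·(1,3)), X_2 = e^(-3t)(sin(5t)·(0,1) - cos(5t)·(1,3)).
General solution: c_1X_1 + c_2X_2.

x(t) = c_1e^(-3t)sin(5t) - c_2e^(-3t)cos(5t), z(t) = 3c_1e^(-3t)sin(5t) + c_1e^(-3t)cos(5t) + c_2e^(-3t)sin(5t) - 3c_2e^(-3t)cos(5t)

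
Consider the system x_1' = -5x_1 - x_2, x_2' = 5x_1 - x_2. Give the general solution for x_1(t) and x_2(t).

Coefficient matrix A = [[-5, -1], [5, -1]].
Characteristic polynomial det(A - λI) = λ^2 + 6λ + 10 = 0.
Eigenvalues λ = -3 ± i (complex conjugate pair).
For λ=-3+i: an eigenvector is (-1,2) - i(0,-1) = (-1, 2 + i).
A real fundamental pair from Re and Im of e^((-3+i)t)v: X_1 = e^(-3t)(cos(t)·(-1,2) + sin(t)·(0,-1)), X_2 = e^(-3t)(sin(t)·(-1,2) - cos(t)·(0,-1)).
General solution: c_1X_1 + c_2X_2.

x_1(t) = -c_1e^(-3t)cos(t) - c_2e^(-3t)sin(t), x_2(t) = -c_1e^(-3t)sin(t) + 2c_1e^(-3t)cos(t) + 2c_2e^(-3t)sin(t) + c_2e^(-3t)cos(t)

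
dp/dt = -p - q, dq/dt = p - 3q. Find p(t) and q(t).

p(t) = K_1e^(-2t) + K_2te^(-2t), q(t) = K_1e^(-2t) + K_2te^(-2t) - K_2e^(-2t)

Coefficient matrix A = [[-1, -1], [1, -3]].
Characteristic polynomial det(A - λI) = λ^2 + 4λ + 4 = 0.
Single eigenvalue λ = -2 with algebraic multiplicity 2.
Eigenvector v = (1,1); generalized eigenvector w with (A-λI)w=v is (0,-1).
General solution: e^(-2t)[K_1·v + K_2·(t·v + w)].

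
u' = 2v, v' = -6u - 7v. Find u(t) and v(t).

Coefficient matrix A = [[0, 2], [-6, -7]].
Characteristic polynomial det(A - λI) = λ^2 + 7λ + 12 = 0.
Eigenvalues λ = -4, -3.
For λ=-4: (A-λI) row 1 is [4, 2], so an eigenvector is (-1, 2).
For λ=-3: (A-λI) row 1 is [3, 2], so an eigenvector is (2, -3).
General solution: K_1e^(-4t)(-1,2) + K_2e^(-3t)(2,-3).

u(t) = -K_1e^(-4t) + 2K_2e^(-3t), v(t) = 2K_1e^(-4t) - 3K_2e^(-3t)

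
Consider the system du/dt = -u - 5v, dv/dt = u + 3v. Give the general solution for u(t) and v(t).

u(t) = -2c_1e^(t)sin(t) + c_1e^(t)cos(t) + c_2e^(t)sin(t) + 2c_2e^(t)cos(t), v(t) = c_1e^(t)sin(t) - c_2e^(t)cos(t)

Coefficient matrix A = [[-1, -5], [1, 3]].
Characteristic polynomial det(A - λI) = λ^2 - 2λ + 2 = 0.
Eigenvalues λ = 1 ± i (complex conjugate pair).
For λ=1+i: an eigenvector is (1,0) - i(-2,1) = (1 + 2i, 0 - i).
A real fundamental pair from Re and Im of e^((1+i)t)v: X_1 = e^(t)(cos(t)·(1,0) + sin(t)·(-2,1)), X_2 = e^(t)(sin(t)·(1,0) - cos(t)·(-2,1)).
General solution: c_1X_1 + c_2X_2.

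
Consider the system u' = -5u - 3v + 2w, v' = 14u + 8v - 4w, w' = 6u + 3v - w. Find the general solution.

u(t) = C_1e^(t) + C_2e^(-t) - C_3e^(2t), v(t) = -2C_1e^(t) - 2C_2e^(-t) + 3C_3e^(2t), w(t) = -C_2e^(-t) + C_3e^(2t)

Coefficient matrix A = [[-5, -3, 2], [14, 8, -4], [6, 3, -1]].
det(A - λI) = 0 gives eigenvalues λ = 1, -1, 2.
For λ=1: eigenvector (1,-2,0).
For λ=-1: eigenvector (1,-2,-1).
For λ=2: eigenvector (-1,3,1).
General solution: C_1e^(t)(1,-2,0) + C_2e^(-t)(1,-2,-1) + C_3e^(2t)(-1,3,1).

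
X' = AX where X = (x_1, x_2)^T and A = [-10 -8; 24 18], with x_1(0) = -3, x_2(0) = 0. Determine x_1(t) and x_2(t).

x_1(t) = 9e^(6t) - 12e^(2t), x_2(t) = -18e^(6t) + 18e^(2t)

Coefficient matrix A = [[-10, -8], [24, 18]].
Characteristic polynomial det(A - λI) = λ^2 - 8λ + 12 = 0.
Eigenvalues λ = 2, 6.
For λ=2: (A-λI) row 1 is [-12, -8], so an eigenvector is (2, -3).
For λ=6: (A-λI) row 1 is [-16, -8], so an eigenvector is (1, -2).
General solution: c_1e^(2t)(2,-3) + c_2e^(6t)(1,-2).
Applying x_1(0)=-3, x_2(0)=0 gives c_1=-6, c_2=9.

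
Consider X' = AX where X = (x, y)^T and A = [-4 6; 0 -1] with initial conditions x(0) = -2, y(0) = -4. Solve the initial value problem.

Coefficient matrix A = [[-4, 6], [0, -1]].
Characteristic polynomial det(A - λI) = λ^2 + 5λ + 4 = 0.
Eigenvalues λ = -4, -1.
For λ=-4: (A-λI) row 1 is [0, 6], so an eigenvector is (-1, 0).
For λ=-1: (A-λI) row 1 is [-3, 6], so an eigenvector is (-2, -1).
General solution: c_1e^(-4t)(-1,0) + c_2e^(-t)(-2,-1).
Applying x(0)=-2, y(0)=-4 gives c_1=-6, c_2=4.

x(t) = -8e^(-t) + 6e^(-4t), y(t) = -4e^(-t)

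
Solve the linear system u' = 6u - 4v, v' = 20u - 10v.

u(t) = -c_1e^(-2t)sin(4t) + c_2e^(-2t)cos(4t), v(t) = -2c_1e^(-2t)sin(4t) + c_1e^(-2t)cos(4t) + c_2e^(-2t)sin(4t) + 2c_2e^(-2t)cos(4t)

Coefficient matrix A = [[6, -4], [20, -10]].
Characteristic polynomial det(A - λI) = λ^2 + 4λ + 20 = 0.
Eigenvalues λ = -2 ± 4i (complex conjugate pair).
For λ=-2+4i: an eigenvector is (0,1) - i(-1,-2) = (0 + i, 1 + 2i).
A real fundamental pair from Re and Im of e^((-2+4i)t)v: X_1 = e^(-2t)(cos(4t)·(0,1) + sin(4t)·(-1,-2)), X_2 = e^(-2t)(sin(4t)·(0,1) - cos(4t)·(-1,-2)).
General solution: c_1X_1 + c_2X_2.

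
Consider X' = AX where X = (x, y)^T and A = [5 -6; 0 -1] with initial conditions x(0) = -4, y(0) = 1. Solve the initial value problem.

Coefficient matrix A = [[5, -6], [0, -1]].
Characteristic polynomial det(A - λI) = λ^2 - 4λ - 5 = 0.
Eigenvalues λ = 5, -1.
For λ=5: (A-λI) row 1 is [0, -6], so an eigenvector is (-1, 0).
For λ=-1: (A-λI) row 1 is [6, -6], so an eigenvector is (1, 1).
General solution: c_1e^(5t)(-1,0) + c_2e^(-t)(1,1).
Applying x(0)=-4, y(0)=1 gives c_1=5, c_2=1.

x(t) = -5e^(5t) + e^(-t), y(t) = e^(-t)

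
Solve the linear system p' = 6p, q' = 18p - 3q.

p(t) = -K_2e^(6t), q(t) = -K_1e^(-3t) - 2K_2e^(6t)

Coefficient matrix A = [[6, 0], [18, -3]].
Characteristic polynomial det(A - λI) = λ^2 - 3λ - 18 = 0.
Eigenvalues λ = -3, 6.
For λ=-3: (A-λI) row 1 is [9, 0], so an eigenvector is (0, -1).
For λ=6: (A-λI) row 2 is [18, -9], so an eigenvector is (-1, -2).
General solution: K_1e^(-3t)(0,-1) + K_2e^(6t)(-1,-2).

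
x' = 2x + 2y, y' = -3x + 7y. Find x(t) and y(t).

Coefficient matrix A = [[2, 2], [-3, 7]].
Characteristic polynomial det(A - λI) = λ^2 - 9λ + 20 = 0.
Eigenvalues λ = 4, 5.
For λ=4: (A-λI) row 1 is [-2, 2], so an eigenvector is (1, 1).
For λ=5: (A-λI) row 1 is [-3, 2], so an eigenvector is (2, 3).
General solution: c_1e^(4t)(1,1) + c_2e^(5t)(2,3).

x(t) = c_1e^(4t) + 2c_2e^(5t), y(t) = c_1e^(4t) + 3c_2e^(5t)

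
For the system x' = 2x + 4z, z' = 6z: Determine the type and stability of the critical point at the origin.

unstable node

A = [[2,4],[0,6]]; det(A-λI) = λ^2 - 8λ + 12.
λ = 2, 6: both positive.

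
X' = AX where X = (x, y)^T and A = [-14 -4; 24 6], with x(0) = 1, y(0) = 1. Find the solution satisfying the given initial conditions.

Coefficient matrix A = [[-14, -4], [24, 6]].
Characteristic polynomial det(A - λI) = λ^2 + 8λ + 12 = 0.
Eigenvalues λ = -6, -2.
For λ=-6: (A-λI) row 1 is [-8, -4], so an eigenvector is (1, -2).
For λ=-2: (A-λI) row 1 is [-12, -4], so an eigenvector is (-1, 3).
General solution: K_1e^(-6t)(1,-2) + K_2e^(-2t)(-1,3).
Applying x(0)=1, y(0)=1 gives K_1=4, K_2=3.

x(t) = -3e^(-2t) + 4e^(-6t), y(t) = 9e^(-2t) - 8e^(-6t)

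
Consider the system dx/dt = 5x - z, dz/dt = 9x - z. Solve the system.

x(t) = K_1e^(2t) + K_2te^(2t) + K_2e^(2t), z(t) = 3K_1e^(2t) + 3K_2te^(2t) + 2K_2e^(2t)

Coefficient matrix A = [[5, -1], [9, -1]].
Characteristic polynomial det(A - λI) = λ^2 - 4λ + 4 = 0.
Single eigenvalue λ = 2 with algebraic multiplicity 2.
Eigenvector v = (1,3); generalized eigenvector w with (A-λI)w=v is (1,2).
General solution: e^(2t)[K_1·v + K_2·(t·v + w)].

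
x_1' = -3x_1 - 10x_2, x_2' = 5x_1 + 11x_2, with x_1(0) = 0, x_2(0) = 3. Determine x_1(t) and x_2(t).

Coefficient matrix A = [[-3, -10], [5, 11]].
Characteristic polynomial det(A - λI) = λ^2 - 8λ + 17 = 0.
Eigenvalues λ = 4 ± i (complex conjugate pair).
For λ=4+i: an eigenvector is (3,-2) - i(-1,1) = (3 + i, -2 - i).
A real fundamental pair from Re and Im of e^((4+i)t)v: X_1 = e^(4t)(cos(t)·(3,-2) + sin(t)·(-1,1)), X_2 = e^(4t)(sin(t)·(3,-2) - cos(t)·(-1,1)).
General solution: C_1X_1 + C_2X_2.
Applying x_1(0)=0, x_2(0)=3 gives C_1=3, C_2=-9.

x_1(t) = -30e^(4t)sin(t), x_2(t) = 21e^(4t)sin(t) + 3e^(4t)cos(t)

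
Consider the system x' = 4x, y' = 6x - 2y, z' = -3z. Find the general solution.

Coefficient matrix A = [[4, 0, 0], [6, -2, 0], [0, 0, -3]].
det(A - λI) = 0 gives eigenvalues λ = 4, -2, -3.
For λ=4: eigenvector (1,1,0).
For λ=-2: eigenvector (0,1,0).
For λ=-3: eigenvector (0,0,1).
General solution: K_1e^(4t)(1,1,0) + K_2e^(-2t)(0,1,0) + K_3e^(-3t)(0,0,1).

x(t) = K_1e^(4t), y(t) = K_1e^(4t) + K_2e^(-2t), z(t) = K_3e^(-3t)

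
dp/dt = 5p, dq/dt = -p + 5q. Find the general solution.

Coefficient matrix A = [[5, 0], [-1, 5]].
Characteristic polynomial det(A - λI) = λ^2 - 10λ + 25 = 0.
Single eigenvalue λ = 5 with algebraic multiplicity 2.
Eigenvector v = (0,-1); generalized eigenvector w with (A-λI)w=v is (1,2).
General solution: e^(5t)[c_1·v + c_2·(t·v + w)].

p(t) = c_2e^(5t), q(t) = -c_1e^(5t) - c_2te^(5t) + 2c_2e^(5t)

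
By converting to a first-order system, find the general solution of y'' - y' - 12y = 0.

Let x_1 = y, x_2 = y'. Then x_1' = x_2 and x_2' = 12x_1 + x_2.
A = [[0,1],[12,1]]; det(A-λI) = λ^2 - λ - 12.
Eigenvalues λ = 4, -3 with eigenvectors (1,4), (1,-3).

y(t) = C_1e^(4t) + C_2e^(-3t)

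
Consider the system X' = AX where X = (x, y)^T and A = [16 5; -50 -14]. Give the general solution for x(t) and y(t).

x(t) = K_1e^(t)sin(5t) - K_2e^(t)cos(5t), y(t) = -3K_1e^(t)sin(5t) + K_1e^(t)cos(5t) + K_2e^(t)sin(5t) + 3K_2e^(t)cos(5t)

Coefficient matrix A = [[16, 5], [-50, -14]].
Characteristic polynomial det(A - λI) = λ^2 - 2λ + 26 = 0.
Eigenvalues λ = 1 ± 5i (complex conjugate pair).
For λ=1+5i: an eigenvector is (0,1) - i(1,-3) = (0 - i, 1 + 3i).
A real fundamental pair from Re and Im of e^((1+5i)t)v: X_1 = e^(t)(cos(5t)·(0,1) + sin(5t)·(1,-3)), X_2 = e^(t)(sin(5t)·(0,1) - cos(5t)·(1,-3)).
General solution: K_1X_1 + K_2X_2.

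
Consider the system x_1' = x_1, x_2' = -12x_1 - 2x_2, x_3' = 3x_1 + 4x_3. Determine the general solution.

x_1(t) = C_2e^(t), x_2(t) = C_1e^(-2t) - 4C_2e^(t), x_3(t) = -C_2e^(t) + C_3e^(4t)

Coefficient matrix A = [[1, 0, 0], [-12, -2, 0], [3, 0, 4]].
det(A - λI) = 0 gives eigenvalues λ = -2, 1, 4.
For λ=-2: eigenvector (0,1,0).
For λ=1: eigenvector (1,-4,-1).
For λ=4: eigenvector (0,0,1).
General solution: C_1e^(-2t)(0,1,0) + C_2e^(t)(1,-4,-1) + C_3e^(4t)(0,0,1).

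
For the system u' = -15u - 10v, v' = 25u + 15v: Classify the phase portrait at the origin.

center

A = [[-15,-10],[25,15]]; det(A-λI) = λ^2 + 25.
λ = 0 ± 5i: zero real part.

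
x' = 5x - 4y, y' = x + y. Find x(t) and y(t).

x(t) = -2K_1e^(3t) - 2K_2te^(3t) + 3K_2e^(3t), y(t) = -K_1e^(3t) - K_2te^(3t) + 2K_2e^(3t)

Coefficient matrix A = [[5, -4], [1, 1]].
Characteristic polynomial det(A - λI) = λ^2 - 6λ + 9 = 0.
Single eigenvalue λ = 3 with algebraic multiplicity 2.
Eigenvector v = (-2,-1); generalized eigenvector w with (A-λI)w=v is (3,2).
General solution: e^(3t)[K_1·v + K_2·(t·v + w)].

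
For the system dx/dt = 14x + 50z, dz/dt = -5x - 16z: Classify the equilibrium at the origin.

A = [[14,50],[-5,-16]]; det(A-λI) = λ^2 + 2λ + 26.
λ = -1 ± 5i: negative real part.

stable spiral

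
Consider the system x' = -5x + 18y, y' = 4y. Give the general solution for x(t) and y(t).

Coefficient matrix A = [[-5, 18], [0, 4]].
Characteristic polynomial det(A - λI) = λ^2 + λ - 20 = 0.
Eigenvalues λ = -5, 4.
For λ=-5: (A-λI) row 1 is [0, 18], so an eigenvector is (-1, 0).
For λ=4: (A-λI) row 1 is [-9, 18], so an eigenvector is (2, 1).
General solution: C_1e^(-5t)(-1,0) + C_2e^(4t)(2,1).

x(t) = -C_1e^(-5t) + 2C_2e^(4t), y(t) = C_2e^(4t)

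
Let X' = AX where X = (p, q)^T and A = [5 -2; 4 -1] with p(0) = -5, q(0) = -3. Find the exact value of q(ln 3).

A = [[5,-2],[4,-1]]; eigenvalues λ = 3, 1.
Eigenvectors: (-1,-1) for λ=3, (1,2) for λ=1.
From the initial condition, c_1 = 7, c_2 = 2.
q(ln 3) = (7)(3^3)(-1) + (2)(3^1)(2) = -177.

-177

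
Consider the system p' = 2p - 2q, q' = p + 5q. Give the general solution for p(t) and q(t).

Coefficient matrix A = [[2, -2], [1, 5]].
Characteristic polynomial det(A - λI) = λ^2 - 7λ + 12 = 0.
Eigenvalues λ = 4, 3.
For λ=4: (A-λI) row 1 is [-2, -2], so an eigenvector is (-1, 1).
For λ=3: (A-λI) row 1 is [-1, -2], so an eigenvector is (-2, 1).
General solution: C_1e^(4t)(-1,1) + C_2e^(3t)(-2,1).

p(t) = -C_1e^(4t) - 2C_2e^(3t), q(t) = C_1e^(4t) + C_2e^(3t)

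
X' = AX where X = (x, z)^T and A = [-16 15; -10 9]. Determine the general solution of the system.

Coefficient matrix A = [[-16, 15], [-10, 9]].
Characteristic polynomial det(A - λI) = λ^2 + 7λ + 6 = 0.
Eigenvalues λ = -6, -1.
For λ=-6: (A-λI) row 1 is [-10, 15], so an eigenvector is (-3, -2).
For λ=-1: (A-λI) row 1 is [-15, 15], so an eigenvector is (-1, -1).
General solution: K_1e^(-6t)(-3,-2) + K_2e^(-t)(-1,-1).

x(t) = -3K_1e^(-6t) - K_2e^(-t), z(t) = -2K_1e^(-6t) - K_2e^(-t)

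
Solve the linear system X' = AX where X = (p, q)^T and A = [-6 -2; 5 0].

p(t) = -K_1e^(-3t)sin(t) + K_1e^(-3t)cos(t) + K_2e^(-3t)sin(t) + K_2e^(-3t)cos(t), q(t) = 2K_1e^(-3t)sin(t) - K_1e^(-3t)cos(t) - K_2e^(-3t)sin(t) - 2K_2e^(-3t)cos(t)

Coefficient matrix A = [[-6, -2], [5, 0]].
Characteristic polynomial det(A - λI) = λ^2 + 6λ + 10 = 0.
Eigenvalues λ = -3 ± i (complex conjugate pair).
For λ=-3+i: an eigenvector is (1,-1) - i(-1,2) = (1 + i, -1 - 2i).
A real fundamental pair from Re and Im of e^((-3+i)t)v: X_1 = e^(-3t)(cos(t)·(1,-1) + sin(t)·(-1,2)), X_2 = e^(-3t)(sin(t)·(1,-1) - cos(t)·(-1,2)).
General solution: K_1X_1 + K_2X_2.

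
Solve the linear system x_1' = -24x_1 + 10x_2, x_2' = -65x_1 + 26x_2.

Coefficient matrix A = [[-24, 10], [-65, 26]].
Characteristic polynomial det(A - λI) = λ^2 - 2λ + 26 = 0.
Eigenvalues λ = 1 ± 5i (complex conjugate pair).
For λ=1+5i: an eigenvector is (1,3) - i(1,2) = (1 - i, 3 - 2i).
A real fundamental pair from Re and Im of e^((1+5i)t)v: X_1 = e^(t)(cos(5t)·(1,3) + sin(5t)·(1,2)), X_2 = e^(t)(sin(5t)·(1,3) - cos(5t)·(1,2)).
General solution: c_1X_1 + c_2X_2.

x_1(t) = c_1e^(t)sin(5t) + c_1e^(t)cos(5t) + c_2e^(t)sin(5t) - c_2e^(t)cos(5t), x_2(t) = 2c_1e^(t)sin(5t) + 3c_1e^(t)cos(5t) + 3c_2e^(t)sin(5t) - 2c_2e^(t)cos(5t)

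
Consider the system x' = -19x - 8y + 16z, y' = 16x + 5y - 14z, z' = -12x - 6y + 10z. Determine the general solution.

Coefficient matrix A = [[-19, -8, 16], [16, 5, -14], [-12, -6, 10]].
det(A - λI) = 0 gives eigenvalues λ = -3, 1, -2.
For λ=-3: eigenvector (1,-2,0).
For λ=1: eigenvector (-2,1,-2).
For λ=-2: eigenvector (0,2,1).
General solution: C_1e^(-3t)(1,-2,0) + C_2e^(t)(-2,1,-2) + C_3e^(-2t)(0,2,1).

x(t) = C_1e^(-3t) - 2C_2e^(t), y(t) = -2C_1e^(-3t) + C_2e^(t) + 2C_3e^(-2t), z(t) = -2C_2e^(t) + C_3e^(-2t)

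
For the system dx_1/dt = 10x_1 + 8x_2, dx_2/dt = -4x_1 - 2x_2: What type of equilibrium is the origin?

A = [[10,8],[-4,-2]]; det(A-λI) = λ^2 - 8λ + 12.
λ = 2, 6: both positive.

unstable node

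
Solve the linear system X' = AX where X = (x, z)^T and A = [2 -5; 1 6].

Coefficient matrix A = [[2, -5], [1, 6]].
Characteristic polynomial det(A - λI) = λ^2 - 8λ + 17 = 0.
Eigenvalues λ = 4 ± i (complex conjugate pair).
For λ=4+i: an eigenvector is (-2,1) - i(-1,0) = (-2 + i, 1).
A real fundamental pair from Re and Im of e^((4+i)t)v: X_1 = e^(4t)(cos(t)·(-2,1) + sin(t)·(-1,0)), X_2 = e^(4t)(sin(t)·(-2,1) - cos(t)·(-1,0)).
General solution: K_1X_1 + K_2X_2.

x(t) = -K_1e^(4t)sin(t) - 2K_1e^(4t)cos(t) - 2K_2e^(4t)sin(t) + K_2e^(4t)cos(t), z(t) = K_1e^(4t)cos(t) + K_2e^(4t)sin(t)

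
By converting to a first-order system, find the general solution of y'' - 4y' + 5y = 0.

y(t) = K_1e^(2t)cos(t) + K_2e^(2t)sin(t)

Let x_1 = y, x_2 = y'. Then x_1' = x_2 and x_2' = -5x_1 + 4x_2.
A = [[0,1],[-5,4]]; det(A-λI) = λ^2 - 4λ + 5.
Eigenvalues λ = 2 ± i.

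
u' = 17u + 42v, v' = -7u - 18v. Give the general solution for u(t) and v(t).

u(t) = 3C_1e^(3t) - 2C_2e^(-4t), v(t) = -C_1e^(3t) + C_2e^(-4t)

Coefficient matrix A = [[17, 42], [-7, -18]].
Characteristic polynomial det(A - λI) = λ^2 + λ - 12 = 0.
Eigenvalues λ = 3, -4.
For λ=3: (A-λI) row 1 is [14, 42], so an eigenvector is (3, -1).
For λ=-4: (A-λI) row 1 is [21, 42], so an eigenvector is (-2, 1).
General solution: C_1e^(3t)(3,-1) + C_2e^(-4t)(-2,1).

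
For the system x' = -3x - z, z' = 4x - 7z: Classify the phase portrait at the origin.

stable improper node

A = [[-3,-1],[4,-7]]; det(A-λI) = λ^2 + 10λ + 25.
repeated λ = -5 with a single eigenvector.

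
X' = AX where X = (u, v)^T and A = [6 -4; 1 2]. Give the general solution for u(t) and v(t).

u(t) = 2C_1e^(4t) + 2C_2te^(4t) + 3C_2e^(4t), v(t) = C_1e^(4t) + C_2te^(4t) + C_2e^(4t)

Coefficient matrix A = [[6, -4], [1, 2]].
Characteristic polynomial det(A - λI) = λ^2 - 8λ + 16 = 0.
Single eigenvalue λ = 4 with algebraic multiplicity 2.
Eigenvector v = (2,1); generalized eigenvector w with (A-λI)w=v is (3,1).
General solution: e^(4t)[C_1·v + C_2·(t·v + w)].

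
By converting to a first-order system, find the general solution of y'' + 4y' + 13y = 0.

Let x_1 = y, x_2 = y'. Then x_1' = x_2 and x_2' = -13x_1 - 4x_2.
A = [[0,1],[-13,-4]]; det(A-λI) = λ^2 + 4λ + 13.
Eigenvalues λ = -2 ± 3i.

y(t) = K_1e^(-2t)cos(3t) + K_2e^(-2t)sin(3t)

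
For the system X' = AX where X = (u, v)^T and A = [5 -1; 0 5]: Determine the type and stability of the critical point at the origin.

A = [[5,-1],[0,5]]; det(A-λI) = λ^2 - 10λ + 25.
repeated λ = 5 with a single eigenvector.

unstable improper node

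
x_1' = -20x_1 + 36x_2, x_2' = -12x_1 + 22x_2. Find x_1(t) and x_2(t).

x_1(t) = 3C_1e^(4t) - 2C_2e^(-2t), x_2(t) = 2C_1e^(4t) - C_2e^(-2t)

Coefficient matrix A = [[-20, 36], [-12, 22]].
Characteristic polynomial det(A - λI) = λ^2 - 2λ - 8 = 0.
Eigenvalues λ = 4, -2.
For λ=4: (A-λI) row 1 is [-24, 36], so an eigenvector is (3, 2).
For λ=-2: (A-λI) row 1 is [-18, 36], so an eigenvector is (-2, -1).
General solution: C_1e^(4t)(3,2) + C_2e^(-2t)(-2,-1).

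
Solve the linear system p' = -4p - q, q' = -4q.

Coefficient matrix A = [[-4, -1], [0, -4]].
Characteristic polynomial det(A - λI) = λ^2 + 8λ + 16 = 0.
Single eigenvalue λ = -4 with algebraic multiplicity 2.
Eigenvector v = (-1,0); generalized eigenvector w with (A-λI)w=v is (1,1).
General solution: e^(-4t)[C_1·v + C_2·(t·v + w)].

p(t) = -C_1e^(-4t) - C_2te^(-4t) + C_2e^(-4t), q(t) = C_2e^(-4t)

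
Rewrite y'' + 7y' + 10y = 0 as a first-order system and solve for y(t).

Let x_1 = y, x_2 = y'. Then x_1' = x_2 and x_2' = -10x_1 - 7x_2.
A = [[0,1],[-10,-7]]; det(A-λI) = λ^2 + 7λ + 10.
Eigenvalues λ = -2, -5 with eigenvectors (1,-2), (1,-5).

y(t) = c_1e^(-2t) + c_2e^(-5t)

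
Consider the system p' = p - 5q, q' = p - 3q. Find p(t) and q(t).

p(t) = -2c_1e^(-t)sin(t) - c_1e^(-t)cos(t) - c_2e^(-t)sin(t) + 2c_2e^(-t)cos(t), q(t) = -c_1e^(-t)sin(t) + c_2e^(-t)cos(t)

Coefficient matrix A = [[1, -5], [1, -3]].
Characteristic polynomial det(A - λI) = λ^2 + 2λ + 2 = 0.
Eigenvalues λ = -1 ± i (complex conjugate pair).
For λ=-1+i: an eigenvector is (-1,0) - i(-2,-1) = (-1 + 2i, 0 + i).
A real fundamental pair from Re and Im of e^((-1+i)t)v: X_1 = e^(-t)(cos(t)·(-1,0) + sin(t)·(-2,-1)), X_2 = e^(-t)(sin(t)·(-1,0) - cos(t)·(-2,-1)).
General solution: c_1X_1 + c_2X_2.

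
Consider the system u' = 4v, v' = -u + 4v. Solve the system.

Coefficient matrix A = [[0, 4], [-1, 4]].
Characteristic polynomial det(A - λI) = λ^2 - 4λ + 4 = 0.
Single eigenvalue λ = 2 with algebraic multiplicity 2.
Eigenvector v = (2,1); generalized eigenvector w with (A-λI)w=v is (3,2).
General solution: e^(2t)[K_1·v + K_2·(t·v + w)].

u(t) = 2K_1e^(2t) + 2K_2te^(2t) + 3K_2e^(2t), v(t) = K_1e^(2t) + K_2te^(2t) + 2K_2e^(2t)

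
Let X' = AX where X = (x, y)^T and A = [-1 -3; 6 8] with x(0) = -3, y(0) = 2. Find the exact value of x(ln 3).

207

A = [[-1,-3],[6,8]]; eigenvalues λ = 2, 5.
Eigenvectors: (1,-1) for λ=2, (-1,2) for λ=5.
From the initial condition, c_1 = -4, c_2 = -1.
x(ln 3) = (-4)(3^2)(1) + (-1)(3^5)(-1) = 207.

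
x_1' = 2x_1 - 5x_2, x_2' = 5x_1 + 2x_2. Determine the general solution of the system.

Coefficient matrix A = [[2, -5], [5, 2]].
Characteristic polynomial det(A - λI) = λ^2 - 4λ + 29 = 0.
Eigenvalues λ = 2 ± 5i (complex conjugate pair).
For λ=2+5i: an eigenvector is (0,-1) - i(1,0) = (0 - i, -1).
A real fundamental pair from Re and Im of e^((2+5i)t)v: X_1 = e^(2t)(cos(5t)·(0,-1) + sin(5t)·(1,0)), X_2 = e^(2t)(sin(5t)·(0,-1) - cos(5t)·(1,0)).
General solution: K_1X_1 + K_2X_2.

x_1(t) = K_1e^(2t)sin(5t) - K_2e^(2t)cos(5t), x_2(t) = -K_1e^(2t)cos(5t) - K_2e^(2t)sin(5t)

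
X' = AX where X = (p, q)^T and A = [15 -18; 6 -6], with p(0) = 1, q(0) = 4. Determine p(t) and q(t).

p(t) = -20e^(6t) + 21e^(3t), q(t) = -10e^(6t) + 14e^(3t)

Coefficient matrix A = [[15, -18], [6, -6]].
Characteristic polynomial det(A - λI) = λ^2 - 9λ + 18 = 0.
Eigenvalues λ = 3, 6.
For λ=3: (A-λI) row 1 is [12, -18], so an eigenvector is (3, 2).
For λ=6: (A-λI) row 1 is [9, -18], so an eigenvector is (-2, -1).
General solution: C_1e^(3t)(3,2) + C_2e^(6t)(-2,-1).
Applying p(0)=1, q(0)=4 gives C_1=7, C_2=10.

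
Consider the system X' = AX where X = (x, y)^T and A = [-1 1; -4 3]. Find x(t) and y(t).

x(t) = -c_1e^(t) - c_2te^(t) + c_2e^(t), y(t) = -2c_1e^(t) - 2c_2te^(t) + c_2e^(t)

Coefficient matrix A = [[-1, 1], [-4, 3]].
Characteristic polynomial det(A - λI) = λ^2 - 2λ + 1 = 0.
Single eigenvalue λ = 1 with algebraic multiplicity 2.
Eigenvector v = (-1,-2); generalized eigenvector w with (A-λI)w=v is (1,1).
General solution: e^(t)[c_1·v + c_2·(t·v + w)].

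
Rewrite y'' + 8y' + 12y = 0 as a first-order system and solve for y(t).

y(t) = C_1e^(-2t) + C_2e^(-6t)

Let x_1 = y, x_2 = y'. Then x_1' = x_2 and x_2' = -12x_1 - 8x_2.
A = [[0,1],[-12,-8]]; det(A-λI) = λ^2 + 8λ + 12.
Eigenvalues λ = -2, -6 with eigenvectors (1,-2), (1,-6).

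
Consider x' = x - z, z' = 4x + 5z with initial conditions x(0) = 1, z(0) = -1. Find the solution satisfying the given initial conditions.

x(t) = -te^(3t) + e^(3t), z(t) = 2te^(3t) - e^(3t)

Coefficient matrix A = [[1, -1], [4, 5]].
Characteristic polynomial det(A - λI) = λ^2 - 6λ + 9 = 0.
Single eigenvalue λ = 3 with algebraic multiplicity 2.
Eigenvector v = (1,-2); generalized eigenvector w with (A-λI)w=v is (-2,3).
General solution: e^(3t)[C_1·v + C_2·(t·v + w)].
Applying x(0)=1, z(0)=-1 gives C_1=-1, C_2=-1.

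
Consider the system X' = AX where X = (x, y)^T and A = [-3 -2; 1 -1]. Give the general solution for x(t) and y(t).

x(t) = K_1e^(-2t)sin(t) + K_1e^(-2t)cos(t) + K_2e^(-2t)sin(t) - K_2e^(-2t)cos(t), y(t) = -K_1e^(-2t)cos(t) - K_2e^(-2t)sin(t)

Coefficient matrix A = [[-3, -2], [1, -1]].
Characteristic polynomial det(A - λI) = λ^2 + 4λ + 5 = 0.
Eigenvalues λ = -2 ± i (complex conjugate pair).
For λ=-2+i: an eigenvector is (1,-1) - i(1,0) = (1 - i, -1).
A real fundamental pair from Re and Im of e^((-2+i)t)v: X_1 = e^(-2t)(cos(t)·(1,-1) + sin(t)·(1,0)), X_2 = e^(-2t)(sin(t)·(1,-1) - cos(t)·(1,0)).
General solution: K_1X_1 + K_2X_2.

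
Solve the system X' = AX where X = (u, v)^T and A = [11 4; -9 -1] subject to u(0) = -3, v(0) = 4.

u(t) = -2te^(5t) - 3e^(5t), v(t) = 3te^(5t) + 4e^(5t)

Coefficient matrix A = [[11, 4], [-9, -1]].
Characteristic polynomial det(A - λI) = λ^2 - 10λ + 25 = 0.
Single eigenvalue λ = 5 with algebraic multiplicity 2.
Eigenvector v = (-2,3); generalized eigenvector w with (A-λI)w=v is (1,-2).
General solution: e^(5t)[K_1·v + K_2·(t·v + w)].
Applying u(0)=-3, v(0)=4 gives K_1=2, K_2=1.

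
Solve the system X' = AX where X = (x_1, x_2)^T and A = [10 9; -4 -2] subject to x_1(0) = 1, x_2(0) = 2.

Coefficient matrix A = [[10, 9], [-4, -2]].
Characteristic polynomial det(A - λI) = λ^2 - 8λ + 16 = 0.
Single eigenvalue λ = 4 with algebraic multiplicity 2.
Eigenvector v = (3,-2); generalized eigenvector w with (A-λI)w=v is (2,-1).
General solution: e^(4t)[C_1·v + C_2·(t·v + w)].
Applying x_1(0)=1, x_2(0)=2 gives C_1=-5, C_2=8.

x_1(t) = 24te^(4t) + e^(4t), x_2(t) = -16te^(4t) + 2e^(4t)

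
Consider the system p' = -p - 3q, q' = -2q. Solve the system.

Coefficient matrix A = [[-1, -3], [0, -2]].
Characteristic polynomial det(A - λI) = λ^2 + 3λ + 2 = 0.
Eigenvalues λ = -2, -1.
For λ=-2: (A-λI) row 1 is [1, -3], so an eigenvector is (-3, -1).
For λ=-1: (A-λI) row 1 is [0, -3], so an eigenvector is (-1, 0).
General solution: K_1e^(-2t)(-3,-1) + K_2e^(-t)(-1,0).

p(t) = -3K_1e^(-2t) - K_2e^(-t), q(t) = -K_1e^(-2t)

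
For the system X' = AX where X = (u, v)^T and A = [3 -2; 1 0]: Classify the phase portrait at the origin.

A = [[3,-2],[1,0]]; det(A-λI) = λ^2 - 3λ + 2.
λ = 2, 1: both positive.

unstable node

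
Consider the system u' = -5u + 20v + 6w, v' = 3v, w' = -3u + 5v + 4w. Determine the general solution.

Coefficient matrix A = [[-5, 20, 6], [0, 3, 0], [-3, 5, 4]].
det(A - λI) = 0 gives eigenvalues λ = 3, 1, -2.
For λ=3: eigenvector (1,1,-2).
For λ=1: eigenvector (1,0,1).
For λ=-2: eigenvector (-2,0,-1).
General solution: c_1e^(3t)(1,1,-2) + c_2e^(t)(1,0,1) + c_3e^(-2t)(-2,0,-1).

u(t) = c_1e^(3t) + c_2e^(t) - 2c_3e^(-2t), v(t) = c_1e^(3t), w(t) = -2c_1e^(3t) + c_2e^(t) - c_3e^(-2t)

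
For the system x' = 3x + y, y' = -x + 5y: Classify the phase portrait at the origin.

A = [[3,1],[-1,5]]; det(A-λI) = λ^2 - 8λ + 16.
repeated λ = 4 with a single eigenvector.

unstable improper node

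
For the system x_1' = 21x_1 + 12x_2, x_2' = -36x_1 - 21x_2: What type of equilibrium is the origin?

A = [[21,12],[-36,-21]]; det(A-λI) = λ^2 - 9.
λ = 3, -3: opposite signs.

saddle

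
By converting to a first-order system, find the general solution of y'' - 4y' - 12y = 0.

y(t) = C_1e^(6t) + C_2e^(-2t)

Let x_1 = y, x_2 = y'. Then x_1' = x_2 and x_2' = 12x_1 + 4x_2.
A = [[0,1],[12,4]]; det(A-λI) = λ^2 - 4λ - 12.
Eigenvalues λ = 6, -2 with eigenvectors (1,6), (1,-2).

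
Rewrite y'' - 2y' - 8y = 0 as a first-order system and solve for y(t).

y(t) = c_1e^(-2t) + c_2e^(4t)

Let x_1 = y, x_2 = y'. Then x_1' = x_2 and x_2' = 8x_1 + 2x_2.
A = [[0,1],[8,2]]; det(A-λI) = λ^2 - 2λ - 8.
Eigenvalues λ = -2, 4 with eigenvectors (1,-2), (1,4).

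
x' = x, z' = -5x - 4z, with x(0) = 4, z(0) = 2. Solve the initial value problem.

Coefficient matrix A = [[1, 0], [-5, -4]].
Characteristic polynomial det(A - λI) = λ^2 + 3λ - 4 = 0.
Eigenvalues λ = 1, -4.
For λ=1: (A-λI) row 2 is [-5, -5], so an eigenvector is (1, -1).
For λ=-4: (A-λI) row 1 is [5, 0], so an eigenvector is (0, 1).
General solution: C_1e^(t)(1,-1) + C_2e^(-4t)(0,1).
Applying x(0)=4, z(0)=2 gives C_1=4, C_2=6.

x(t) = 4e^(t), z(t) = -4e^(t) + 6e^(-4t)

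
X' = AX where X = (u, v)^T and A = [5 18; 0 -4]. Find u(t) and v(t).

u(t) = -K_1e^(5t) - 2K_2e^(-4t), v(t) = K_2e^(-4t)

Coefficient matrix A = [[5, 18], [0, -4]].
Characteristic polynomial det(A - λI) = λ^2 - λ - 20 = 0.
Eigenvalues λ = 5, -4.
For λ=5: (A-λI) row 1 is [0, 18], so an eigenvector is (-1, 0).
For λ=-4: (A-λI) row 1 is [9, 18], so an eigenvector is (-2, 1).
General solution: K_1e^(5t)(-1,0) + K_2e^(-4t)(-2,1).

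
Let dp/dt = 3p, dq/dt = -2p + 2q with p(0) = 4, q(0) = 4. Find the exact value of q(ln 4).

-320

A = [[3,0],[-2,2]]; eigenvalues λ = 3, 2.
Eigenvectors: (-1,2) for λ=3, (0,1) for λ=2.
From the initial condition, c_1 = -4, c_2 = 12.
q(ln 4) = (-4)(4^3)(2) + (12)(4^2)(1) = -320.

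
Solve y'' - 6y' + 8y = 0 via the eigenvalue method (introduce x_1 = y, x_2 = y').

Let x_1 = y, x_2 = y'. Then x_1' = x_2 and x_2' = -8x_1 + 6x_2.
A = [[0,1],[-8,6]]; det(A-λI) = λ^2 - 6λ + 8.
Eigenvalues λ = 4, 2 with eigenvectors (1,4), (1,2).

y(t) = c_1e^(4t) + c_2e^(2t)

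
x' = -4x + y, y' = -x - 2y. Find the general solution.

Coefficient matrix A = [[-4, 1], [-1, -2]].
Characteristic polynomial det(A - λI) = λ^2 + 6λ + 9 = 0.
Single eigenvalue λ = -3 with algebraic multiplicity 2.
Eigenvector v = (-1,-1); generalized eigenvector w with (A-λI)w=v is (2,1).
General solution: e^(-3t)[C_1·v + C_2·(t·v + w)].

x(t) = -C_1e^(-3t) - C_2te^(-3t) + 2C_2e^(-3t), y(t) = -C_1e^(-3t) - C_2te^(-3t) + C_2e^(-3t)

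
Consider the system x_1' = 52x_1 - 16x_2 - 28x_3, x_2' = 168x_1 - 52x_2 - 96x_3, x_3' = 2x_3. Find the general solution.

x_1(t) = K_1e^(4t) + 2K_2e^(-4t) - 2K_3e^(2t), x_2(t) = 3K_1e^(4t) + 7K_2e^(-4t) - 8K_3e^(2t), x_3(t) = K_3e^(2t)

Coefficient matrix A = [[52, -16, -28], [168, -52, -96], [0, 0, 2]].
det(A - λI) = 0 gives eigenvalues λ = 4, -4, 2.
For λ=4: eigenvector (1,3,0).
For λ=-4: eigenvector (2,7,0).
For λ=2: eigenvector (-2,-8,1).
General solution: K_1e^(4t)(1,3,0) + K_2e^(-4t)(2,7,0) + K_3e^(2t)(-2,-8,1).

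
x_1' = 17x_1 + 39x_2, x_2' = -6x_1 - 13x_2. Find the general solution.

x_1(t) = -2K_1e^(2t)sin(3t) - 3K_1e^(2t)cos(3t) - 3K_2e^(2t)sin(3t) + 2K_2e^(2t)cos(3t), x_2(t) = K_1e^(2t)sin(3t) + K_1e^(2t)cos(3t) + K_2e^(2t)sin(3t) - K_2e^(2t)cos(3t)

Coefficient matrix A = [[17, 39], [-6, -13]].
Characteristic polynomial det(A - λI) = λ^2 - 4λ + 13 = 0.
Eigenvalues λ = 2 ± 3i (complex conjugate pair).
For λ=2+3i: an eigenvector is (-3,1) - i(-2,1) = (-3 + 2i, 1 - i).
A real fundamental pair from Re and Im of e^((2+3i)t)v: X_1 = e^(2t)(cos(3t)·(-3,1) + sin(3t)·(-2,1)), X_2 = e^(2t)(sin(3t)·(-3,1) - cos(3t)·(-2,1)).
General solution: K_1X_1 + K_2X_2.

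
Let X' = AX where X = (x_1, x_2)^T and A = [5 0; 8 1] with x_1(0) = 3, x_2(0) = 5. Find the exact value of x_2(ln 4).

A = [[5,0],[8,1]]; eigenvalues λ = 5, 1.
Eigenvectors: (-1,-2) for λ=5, (0,1) for λ=1.
From the initial condition, c_1 = -3, c_2 = -1.
x_2(ln 4) = (-3)(4^5)(-2) + (-1)(4^1)(1) = 6140.

6140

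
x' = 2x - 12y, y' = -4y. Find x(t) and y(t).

x(t) = -c_1e^(2t) + 2c_2e^(-4t), y(t) = c_2e^(-4t)

Coefficient matrix A = [[2, -12], [0, -4]].
Characteristic polynomial det(A - λI) = λ^2 + 2λ - 8 = 0.
Eigenvalues λ = 2, -4.
For λ=2: (A-λI) row 1 is [0, -12], so an eigenvector is (-1, 0).
For λ=-4: (A-λI) row 1 is [6, -12], so an eigenvector is (2, 1).
General solution: c_1e^(2t)(-1,0) + c_2e^(-4t)(2,1).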